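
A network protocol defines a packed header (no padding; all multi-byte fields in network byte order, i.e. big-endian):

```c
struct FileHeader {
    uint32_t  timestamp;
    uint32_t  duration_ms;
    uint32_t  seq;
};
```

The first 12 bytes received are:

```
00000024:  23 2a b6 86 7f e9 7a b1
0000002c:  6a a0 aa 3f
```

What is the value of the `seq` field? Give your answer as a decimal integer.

`seq` follows `timestamp` (4 B), `duration_ms` (4 B), so it starts at offset 4 + 4 = 8 and occupies 4 bytes.
Bytes at offsets 8..11: 6A A0 AA 3F.
Big-endian stores the most-significant byte at the lowest address.
The bytes are already most-significant first: 0x6AA0AA3F.
0x6AA0AA3F = 1788914239.

1788914239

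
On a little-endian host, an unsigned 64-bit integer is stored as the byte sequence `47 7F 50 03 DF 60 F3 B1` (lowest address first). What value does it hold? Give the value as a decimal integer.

12822699075003514695

Little-endian stores the least-significant byte at the lowest address.
Reassemble most-significant byte first: B1 F3 60 DF 03 50 7F 47 → 0xB1F360DF03507F47.
0xB1F360DF03507F47 = 12822699075003514695.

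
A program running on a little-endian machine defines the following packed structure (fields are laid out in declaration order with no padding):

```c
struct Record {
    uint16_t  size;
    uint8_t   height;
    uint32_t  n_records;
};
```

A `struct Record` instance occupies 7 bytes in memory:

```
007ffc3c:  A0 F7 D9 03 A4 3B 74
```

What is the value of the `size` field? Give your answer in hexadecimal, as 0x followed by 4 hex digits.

0xF7A0

`size` is the first field, at byte offset 0, occupying 2 bytes.
Bytes at offsets 0..1: A0 F7.
Little-endian stores the least-significant byte at the lowest address.
Reassemble most-significant byte first: F7 A0 → 0xF7A0.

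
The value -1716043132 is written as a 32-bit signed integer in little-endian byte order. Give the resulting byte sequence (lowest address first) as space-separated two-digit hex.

84 42 B7 99

Two's complement of -1716043132 in 32 bits: 1716043132 = 0x6648BD7C; invert → 0x99B74283; add 1 → 0x99B74284.
Split into bytes (most-significant first): 99 B7 42 84.
Little-endian: lowest address holds the least-significant byte.
So at ascending addresses the bytes are 84 42 B7 99.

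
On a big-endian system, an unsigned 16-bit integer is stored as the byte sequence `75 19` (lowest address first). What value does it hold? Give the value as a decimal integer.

29977

In big-endian order the high byte comes first in memory.
The bytes are already most-significant first: 0x7519.
0x7519 = 29977.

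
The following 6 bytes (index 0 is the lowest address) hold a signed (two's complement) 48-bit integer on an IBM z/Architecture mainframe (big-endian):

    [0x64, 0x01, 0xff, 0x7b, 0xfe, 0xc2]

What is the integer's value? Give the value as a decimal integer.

109959744061122

Big-endian stores the most-significant byte at the lowest address.
The bytes are already most-significant first: 0x6401FF7BFEC2.
0x6401FF7BFEC2 = 109959744061122.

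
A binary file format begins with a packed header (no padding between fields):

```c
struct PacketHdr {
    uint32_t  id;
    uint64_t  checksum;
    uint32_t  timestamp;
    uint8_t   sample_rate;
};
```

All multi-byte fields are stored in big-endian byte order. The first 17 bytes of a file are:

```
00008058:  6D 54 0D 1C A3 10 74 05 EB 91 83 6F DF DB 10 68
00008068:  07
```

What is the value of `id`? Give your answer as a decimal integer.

1834224924

`id` is the first field, at byte offset 0, occupying 4 bytes.
Bytes at offsets 0..3: 6D 54 0D 1C.
Big-endian: lowest address holds the most-significant byte.
The bytes are already most-significant first: 0x6D540D1C.
0x6D540D1C = 1834224924.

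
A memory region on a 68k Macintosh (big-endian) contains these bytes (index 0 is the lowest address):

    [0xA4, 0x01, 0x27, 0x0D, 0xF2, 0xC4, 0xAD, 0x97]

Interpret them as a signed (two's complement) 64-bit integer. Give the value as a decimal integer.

-6628974235651625577

Big-endian stores the most-significant byte at the lowest address.
The bytes are already most-significant first: 0xA401270DF2C4AD97.
Top bit is set, so as a signed 64-bit value this is 0xA401270DF2C4AD97 − 2^64 = -6628974235651625577.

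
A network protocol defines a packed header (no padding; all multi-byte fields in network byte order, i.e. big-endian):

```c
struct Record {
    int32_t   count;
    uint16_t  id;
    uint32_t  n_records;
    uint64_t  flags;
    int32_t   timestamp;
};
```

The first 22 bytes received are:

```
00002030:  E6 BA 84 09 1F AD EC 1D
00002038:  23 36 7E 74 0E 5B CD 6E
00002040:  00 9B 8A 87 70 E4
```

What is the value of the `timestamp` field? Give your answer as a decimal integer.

`timestamp` follows `count` (4 B), `id` (2 B), `n_records` (4 B), `flags` (8 B), so it starts at offset 4 + 2 + 4 + 8 = 18 and occupies 4 bytes.
Bytes at offsets 18..21: 8A 87 70 E4.
Big-endian stores the most-significant byte at the lowest address.
The bytes are already most-significant first: 0x8A8770E4.
Top bit is set, so as a signed 32-bit value this is 0x8A8770E4 − 2^32 = -1970835228.

-1970835228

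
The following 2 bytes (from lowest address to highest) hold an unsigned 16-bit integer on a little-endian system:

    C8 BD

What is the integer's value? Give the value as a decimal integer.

48584

Little-endian: lowest address holds the least-significant byte.
Reassemble most-significant byte first: BD C8 → 0xBDC8.
0xBDC8 = 48584.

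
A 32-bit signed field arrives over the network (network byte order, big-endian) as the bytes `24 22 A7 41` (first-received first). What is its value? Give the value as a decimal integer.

Big-endian: lowest address holds the most-significant byte.
The bytes are already most-significant first: 0x2422A741.
0x2422A741 = 606250817.

606250817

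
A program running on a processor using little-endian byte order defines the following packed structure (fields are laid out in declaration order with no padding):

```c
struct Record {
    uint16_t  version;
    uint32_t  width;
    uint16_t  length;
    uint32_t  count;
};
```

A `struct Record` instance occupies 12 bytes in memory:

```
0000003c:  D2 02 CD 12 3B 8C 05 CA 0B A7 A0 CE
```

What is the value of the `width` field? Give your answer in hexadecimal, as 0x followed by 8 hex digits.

`width` follows `version` (2 bytes), so it starts at byte offset 2 and occupies 4 bytes.
Bytes at offsets 2..5: CD 12 3B 8C.
In little-endian order the low byte comes first in memory.
Reassemble most-significant byte first: 8C 3B 12 CD → 0x8C3B12CD.

0x8C3B12CD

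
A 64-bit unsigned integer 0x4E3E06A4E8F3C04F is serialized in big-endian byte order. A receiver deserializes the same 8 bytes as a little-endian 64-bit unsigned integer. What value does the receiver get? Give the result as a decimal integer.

Stored big-endian, the bytes at ascending addresses are 4E 3E 06 A4 E8 F3 C0 4F.
Read back as little-endian, the first byte is least significant, giving 0x4FC0F3E8A4063E4E.
0x4FC0F3E8A4063E4E = 5746861305034587726.

5746861305034587726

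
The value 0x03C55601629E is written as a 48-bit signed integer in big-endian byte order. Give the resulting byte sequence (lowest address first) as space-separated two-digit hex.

03 C5 56 01 62 9E

Split into bytes (most-significant first): 03 C5 56 01 62 9E.
Big-endian: lowest address holds the most-significant byte.
So the memory order matches the most-significant-first order: 03 C5 56 01 62 9E.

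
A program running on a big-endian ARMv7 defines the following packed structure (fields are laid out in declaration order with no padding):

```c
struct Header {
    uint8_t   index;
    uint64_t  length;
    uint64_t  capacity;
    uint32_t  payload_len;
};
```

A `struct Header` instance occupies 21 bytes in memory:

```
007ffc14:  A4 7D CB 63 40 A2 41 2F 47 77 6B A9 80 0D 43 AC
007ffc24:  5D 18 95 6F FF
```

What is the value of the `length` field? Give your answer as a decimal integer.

9064447804264492871

`length` follows `index` (1 byte), so it starts at byte offset 1 and occupies 8 bytes.
Bytes at offsets 1..8: 7D CB 63 40 A2 41 2F 47.
In big-endian order the high byte comes first in memory.
The bytes are already most-significant first: 0x7DCB6340A2412F47.
0x7DCB6340A2412F47 = 9064447804264492871.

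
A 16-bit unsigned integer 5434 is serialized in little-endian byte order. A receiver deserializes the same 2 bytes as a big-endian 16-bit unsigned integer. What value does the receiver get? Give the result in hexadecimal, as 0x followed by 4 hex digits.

0x3A15

5434 in 16-bit hexadecimal is 0x153A.
Stored little-endian, the bytes at ascending addresses are 3A 15.
Read back as big-endian, the last byte is least significant, giving 0x3A15.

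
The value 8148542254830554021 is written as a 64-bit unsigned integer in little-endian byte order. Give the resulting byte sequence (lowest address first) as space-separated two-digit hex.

8148542254830554021 in hexadecimal, padded to 64 bits, is 0x71157002086F8BA5.
Split into bytes (most-significant first): 71 15 70 02 08 6F 8B A5.
In little-endian order the low byte comes first in memory.
So at ascending addresses the bytes are A5 8B 6F 08 02 70 15 71.

A5 8B 6F 08 02 70 15 71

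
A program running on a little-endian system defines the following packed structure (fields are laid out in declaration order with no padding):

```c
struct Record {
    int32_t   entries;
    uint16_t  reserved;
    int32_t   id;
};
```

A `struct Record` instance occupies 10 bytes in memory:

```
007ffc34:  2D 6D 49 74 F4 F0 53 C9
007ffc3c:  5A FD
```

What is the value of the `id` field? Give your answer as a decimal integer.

`id` follows `entries` (4 B), `reserved` (2 B), so it starts at offset 4 + 2 = 6 and occupies 4 bytes.
Bytes at offsets 6..9: 53 C9 5A FD.
Little-endian: lowest address holds the least-significant byte.
Reassemble most-significant byte first: FD 5A C9 53 → 0xFD5AC953.
Top bit is set, so as a signed 32-bit value this is 0xFD5AC953 − 2^32 = -44381869.

-44381869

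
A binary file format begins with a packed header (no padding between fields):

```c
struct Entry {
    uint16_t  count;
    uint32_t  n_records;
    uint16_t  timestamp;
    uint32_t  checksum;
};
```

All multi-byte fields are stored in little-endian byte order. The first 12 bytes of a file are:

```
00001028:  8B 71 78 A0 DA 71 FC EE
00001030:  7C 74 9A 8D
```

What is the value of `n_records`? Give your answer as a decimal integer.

1910153336

`n_records` follows `count` (2 bytes), so it starts at byte offset 2 and occupies 4 bytes.
Bytes at offsets 2..5: 78 A0 DA 71.
In little-endian order the low byte comes first in memory.
Reassemble most-significant byte first: 71 DA A0 78 → 0x71DAA078.
0x71DAA078 = 1910153336.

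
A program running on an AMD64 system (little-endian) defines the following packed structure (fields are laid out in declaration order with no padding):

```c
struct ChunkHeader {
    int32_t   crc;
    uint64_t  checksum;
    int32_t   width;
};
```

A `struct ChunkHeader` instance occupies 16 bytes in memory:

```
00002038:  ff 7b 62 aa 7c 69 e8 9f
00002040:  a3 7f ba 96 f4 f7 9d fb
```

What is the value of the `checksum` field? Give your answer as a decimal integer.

`checksum` follows `crc` (4 bytes), so it starts at byte offset 4 and occupies 8 bytes.
Bytes at offsets 4..11: 7C 69 E8 9F A3 7F BA 96.
Little-endian stores the least-significant byte at the lowest address.
Reassemble most-significant byte first: 96 BA 7F A3 9F E8 69 7C → 0x96BA7FA39FE8697C.
0x96BA7FA39FE8697C = 10861133792096577916.

10861133792096577916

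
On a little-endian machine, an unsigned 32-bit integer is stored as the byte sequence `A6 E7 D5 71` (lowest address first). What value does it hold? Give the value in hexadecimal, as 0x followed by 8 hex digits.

Little-endian stores the least-significant byte at the lowest address.
Reassemble most-significant byte first: 71 D5 E7 A6 → 0x71D5E7A6.

0x71D5E7A6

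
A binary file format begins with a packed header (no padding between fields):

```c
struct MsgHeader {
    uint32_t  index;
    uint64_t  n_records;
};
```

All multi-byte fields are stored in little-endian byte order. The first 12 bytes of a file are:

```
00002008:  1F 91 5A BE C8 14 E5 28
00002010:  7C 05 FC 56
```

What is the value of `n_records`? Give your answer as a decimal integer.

`n_records` follows `index` (4 bytes), so it starts at byte offset 4 and occupies 8 bytes.
Bytes at offsets 4..11: C8 14 E5 28 7C 05 FC 56.
Little-endian: lowest address holds the least-significant byte.
Reassemble most-significant byte first: 56 FC 05 7C 28 E5 14 C8 → 0x56FC057C28E514C8.
0x56FC057C28E514C8 = 6267890812213073096.

6267890812213073096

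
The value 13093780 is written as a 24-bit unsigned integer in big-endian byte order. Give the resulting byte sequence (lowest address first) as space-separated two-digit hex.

13093780 in hexadecimal, padded to 24 bits, is 0xC7CB94.
Split into bytes (most-significant first): C7 CB 94.
Big-endian stores the most-significant byte at the lowest address.
So the memory order matches the most-significant-first order: C7 CB 94.

C7 CB 94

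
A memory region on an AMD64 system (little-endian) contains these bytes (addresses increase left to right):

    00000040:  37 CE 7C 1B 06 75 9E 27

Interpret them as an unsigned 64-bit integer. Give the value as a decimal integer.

In little-endian order the low byte comes first in memory.
Reassemble most-significant byte first: 27 9E 75 06 1B 7C CE 37 → 0x279E75061B7CCE37.
0x279E75061B7CCE37 = 2854847882890890807.

2854847882890890807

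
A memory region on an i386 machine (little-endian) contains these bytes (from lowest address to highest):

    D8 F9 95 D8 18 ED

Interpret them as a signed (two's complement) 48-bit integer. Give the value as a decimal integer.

Little-endian: lowest address holds the least-significant byte.
Reassemble most-significant byte first: ED 18 D8 95 F9 D8 → 0xED18D895F9D8.
Top bit is set, so as a signed 48-bit value this is 0xED18D895F9D8 − 2^48 = -20784008005160.

-20784008005160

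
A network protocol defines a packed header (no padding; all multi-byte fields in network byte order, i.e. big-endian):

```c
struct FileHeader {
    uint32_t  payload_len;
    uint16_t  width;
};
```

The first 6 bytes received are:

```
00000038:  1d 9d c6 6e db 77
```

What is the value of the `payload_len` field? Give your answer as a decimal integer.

`payload_len` is the first field, at byte offset 0, occupying 4 bytes.
Bytes at offsets 0..3: 1D 9D C6 6E.
Big-endian: lowest address holds the most-significant byte.
The bytes are already most-significant first: 0x1D9DC66E.
0x1D9DC66E = 496879214.

496879214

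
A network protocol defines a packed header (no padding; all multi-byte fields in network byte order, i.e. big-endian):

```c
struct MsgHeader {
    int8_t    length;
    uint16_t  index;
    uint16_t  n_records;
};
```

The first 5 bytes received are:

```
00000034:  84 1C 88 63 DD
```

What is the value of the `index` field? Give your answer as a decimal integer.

`index` follows `length` (1 byte), so it starts at byte offset 1 and occupies 2 bytes.
Bytes at offsets 1..2: 1C 88.
Big-endian stores the most-significant byte at the lowest address.
The bytes are already most-significant first: 0x1C88.
0x1C88 = 7304.

7304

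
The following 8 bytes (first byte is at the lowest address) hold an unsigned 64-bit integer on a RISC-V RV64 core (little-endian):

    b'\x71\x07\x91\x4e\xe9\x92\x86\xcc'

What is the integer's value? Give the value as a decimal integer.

Little-endian: lowest address holds the least-significant byte.
Reassemble most-significant byte first: CC 86 92 E9 4E 91 07 71 → 0xCC8692E94E910771.
0xCC8692E94E910771 = 14737628361359689585.

14737628361359689585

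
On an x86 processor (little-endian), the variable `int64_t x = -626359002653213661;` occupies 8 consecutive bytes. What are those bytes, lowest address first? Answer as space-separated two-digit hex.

23 BC FC 40 CE B9 4E F7

Two's complement of -626359002653213661 in 64 bits: 626359002653213661 = 0x08B14631BF0343DD; invert → 0xF74EB9CE40FCBC22; add 1 → 0xF74EB9CE40FCBC23.
Split into bytes (most-significant first): F7 4E B9 CE 40 FC BC 23.
In little-endian order the low byte comes first in memory.
So at ascending addresses the bytes are 23 BC FC 40 CE B9 4E F7.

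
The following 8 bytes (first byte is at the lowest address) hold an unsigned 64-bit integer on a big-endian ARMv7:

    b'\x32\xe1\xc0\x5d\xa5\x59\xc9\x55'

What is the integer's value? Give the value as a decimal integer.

Big-endian: lowest address holds the most-significant byte.
The bytes are already most-significant first: 0x32E1C05DA559C955.
0x32E1C05DA559C955 = 3666423080094910805.

3666423080094910805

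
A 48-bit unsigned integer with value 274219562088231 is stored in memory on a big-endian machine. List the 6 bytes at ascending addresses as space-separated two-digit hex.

274219562088231 in hexadecimal, padded to 48 bits, is 0xF966B796B727.
Split into bytes (most-significant first): F9 66 B7 96 B7 27.
Big-endian: lowest address holds the most-significant byte.
So the memory order matches the most-significant-first order: F9 66 B7 96 B7 27.

F9 66 B7 96 B7 27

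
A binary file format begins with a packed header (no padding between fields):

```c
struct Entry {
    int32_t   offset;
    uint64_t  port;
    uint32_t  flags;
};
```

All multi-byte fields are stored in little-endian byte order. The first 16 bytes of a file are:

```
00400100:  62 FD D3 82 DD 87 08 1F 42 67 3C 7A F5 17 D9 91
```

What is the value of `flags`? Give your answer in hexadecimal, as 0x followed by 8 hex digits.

`flags` follows `offset` (4 B), `port` (8 B), so it starts at offset 4 + 8 = 12 and occupies 4 bytes.
Bytes at offsets 12..15: F5 17 D9 91.
Little-endian stores the least-significant byte at the lowest address.
Reassemble most-significant byte first: 91 D9 17 F5 → 0x91D917F5.

0x91D917F5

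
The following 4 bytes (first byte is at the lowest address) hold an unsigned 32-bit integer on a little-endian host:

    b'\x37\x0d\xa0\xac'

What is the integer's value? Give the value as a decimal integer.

2896170295

Little-endian stores the least-significant byte at the lowest address.
Reassemble most-significant byte first: AC A0 0D 37 → 0xACA00D37.
0xACA00D37 = 2896170295.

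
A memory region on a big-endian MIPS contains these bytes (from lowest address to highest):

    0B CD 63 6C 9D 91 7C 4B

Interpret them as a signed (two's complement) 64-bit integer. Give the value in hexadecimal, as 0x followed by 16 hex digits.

In big-endian order the high byte comes first in memory.
The bytes are already most-significant first: 0x0BCD636C9D917C4B.

0x0BCD636C9D917C4B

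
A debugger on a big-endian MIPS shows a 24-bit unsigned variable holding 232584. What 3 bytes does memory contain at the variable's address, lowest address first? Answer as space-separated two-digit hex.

232584 in hexadecimal, padded to 24 bits, is 0x038C88.
Split into bytes (most-significant first): 03 8C 88.
Big-endian stores the most-significant byte at the lowest address.
So the memory order matches the most-significant-first order: 03 8C 88.

03 8C 88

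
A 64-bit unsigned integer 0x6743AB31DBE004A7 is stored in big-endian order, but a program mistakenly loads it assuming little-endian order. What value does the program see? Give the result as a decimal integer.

12034991336276575079

Stored big-endian, the bytes at ascending addresses are 67 43 AB 31 DB E0 04 A7.
Read back as little-endian, the first byte is least significant, giving 0xA704E0DB31AB4367.
0xA704E0DB31AB4367 = 12034991336276575079.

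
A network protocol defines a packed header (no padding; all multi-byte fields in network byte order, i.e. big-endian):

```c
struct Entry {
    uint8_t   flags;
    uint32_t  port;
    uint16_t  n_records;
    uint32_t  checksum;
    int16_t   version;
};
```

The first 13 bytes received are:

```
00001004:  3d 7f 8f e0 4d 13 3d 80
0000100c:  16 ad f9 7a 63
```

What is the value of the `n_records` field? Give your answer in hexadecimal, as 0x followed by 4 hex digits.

0x133D

`n_records` follows `flags` (1 B), `port` (4 B), so it starts at offset 1 + 4 = 5 and occupies 2 bytes.
Bytes at offsets 5..6: 13 3D.
Big-endian: lowest address holds the most-significant byte.
The bytes are already most-significant first: 0x133D.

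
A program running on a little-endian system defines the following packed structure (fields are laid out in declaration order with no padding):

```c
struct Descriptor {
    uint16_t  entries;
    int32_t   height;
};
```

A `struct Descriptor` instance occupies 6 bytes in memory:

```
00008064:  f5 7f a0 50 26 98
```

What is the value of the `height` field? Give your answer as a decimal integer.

`height` follows `entries` (2 bytes), so it starts at byte offset 2 and occupies 4 bytes.
Bytes at offsets 2..5: A0 50 26 98.
In little-endian order the low byte comes first in memory.
Reassemble most-significant byte first: 98 26 50 A0 → 0x982650A0.
Top bit is set, so as a signed 32-bit value this is 0x982650A0 − 2^32 = -1742319456.

-1742319456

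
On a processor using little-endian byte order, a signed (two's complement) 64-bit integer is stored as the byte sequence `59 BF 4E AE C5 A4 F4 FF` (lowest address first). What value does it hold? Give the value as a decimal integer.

-3196530780618919

Little-endian stores the least-significant byte at the lowest address.
Reassemble most-significant byte first: FF F4 A4 C5 AE 4E BF 59 → 0xFFF4A4C5AE4EBF59.
Top bit is set, so as a signed 64-bit value this is 0xFFF4A4C5AE4EBF59 − 2^64 = -3196530780618919.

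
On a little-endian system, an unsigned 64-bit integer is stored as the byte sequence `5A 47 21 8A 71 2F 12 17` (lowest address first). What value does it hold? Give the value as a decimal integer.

1662443377148381018

In little-endian order the low byte comes first in memory.
Reassemble most-significant byte first: 17 12 2F 71 8A 21 47 5A → 0x17122F718A21475A.
0x17122F718A21475A = 1662443377148381018.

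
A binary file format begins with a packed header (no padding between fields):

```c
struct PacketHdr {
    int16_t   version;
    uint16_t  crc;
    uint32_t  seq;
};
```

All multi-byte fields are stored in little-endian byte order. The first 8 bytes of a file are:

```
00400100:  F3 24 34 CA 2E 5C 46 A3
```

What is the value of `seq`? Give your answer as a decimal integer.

2739297326

`seq` follows `version` (2 B), `crc` (2 B), so it starts at offset 2 + 2 = 4 and occupies 4 bytes.
Bytes at offsets 4..7: 2E 5C 46 A3.
Little-endian: lowest address holds the least-significant byte.
Reassemble most-significant byte first: A3 46 5C 2E → 0xA3465C2E.
0xA3465C2E = 2739297326.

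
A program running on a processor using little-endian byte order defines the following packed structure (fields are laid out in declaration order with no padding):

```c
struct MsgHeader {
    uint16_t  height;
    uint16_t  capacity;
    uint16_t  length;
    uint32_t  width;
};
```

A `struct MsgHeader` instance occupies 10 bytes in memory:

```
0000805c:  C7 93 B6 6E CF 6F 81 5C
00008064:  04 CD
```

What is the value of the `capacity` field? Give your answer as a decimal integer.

`capacity` follows `height` (2 bytes), so it starts at byte offset 2 and occupies 2 bytes.
Bytes at offsets 2..3: B6 6E.
Little-endian: lowest address holds the least-significant byte.
Reassemble most-significant byte first: 6E B6 → 0x6EB6.
0x6EB6 = 28342.

28342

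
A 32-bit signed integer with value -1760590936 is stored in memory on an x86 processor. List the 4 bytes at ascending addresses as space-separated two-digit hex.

A8 83 0F 97

Two's complement of -1760590936 in 32 bits: 1760590936 = 0x68F07C58; invert → 0x970F83A7; add 1 → 0x970F83A8.
Split into bytes (most-significant first): 97 0F 83 A8.
Little-endian: lowest address holds the least-significant byte.
So at ascending addresses the bytes are A8 83 0F 97.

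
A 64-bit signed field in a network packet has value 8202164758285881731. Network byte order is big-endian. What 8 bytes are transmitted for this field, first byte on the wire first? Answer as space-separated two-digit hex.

71 D3 F1 64 06 DB 91 83

8202164758285881731 in hexadecimal, padded to 64 bits, is 0x71D3F16406DB9183.
Split into bytes (most-significant first): 71 D3 F1 64 06 DB 91 83.
Big-endian stores the most-significant byte at the lowest address.
So the memory order matches the most-significant-first order: 71 D3 F1 64 06 DB 91 83.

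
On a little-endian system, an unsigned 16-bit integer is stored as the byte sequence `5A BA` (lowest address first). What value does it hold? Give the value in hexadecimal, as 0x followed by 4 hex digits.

0xBA5A

Little-endian stores the least-significant byte at the lowest address.
Reassemble most-significant byte first: BA 5A → 0xBA5A.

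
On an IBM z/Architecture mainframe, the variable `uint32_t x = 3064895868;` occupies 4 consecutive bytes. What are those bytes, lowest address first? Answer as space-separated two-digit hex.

B6 AE 99 7C

3064895868 in hexadecimal, padded to 32 bits, is 0xB6AE997C.
Split into bytes (most-significant first): B6 AE 99 7C.
Big-endian: lowest address holds the most-significant byte.
So the memory order matches the most-significant-first order: B6 AE 99 7C.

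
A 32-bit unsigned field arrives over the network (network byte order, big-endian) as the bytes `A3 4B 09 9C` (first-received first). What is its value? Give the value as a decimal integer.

2739603868

Big-endian stores the most-significant byte at the lowest address.
The bytes are already most-significant first: 0xA34B099C.
0xA34B099C = 2739603868.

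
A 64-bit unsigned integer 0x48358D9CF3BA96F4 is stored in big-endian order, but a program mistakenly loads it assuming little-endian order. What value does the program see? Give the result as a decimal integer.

Stored big-endian, the bytes at ascending addresses are 48 35 8D 9C F3 BA 96 F4.
Read back as little-endian, the first byte is least significant, giving 0xF496BAF39C8D3548.
0xF496BAF39C8D3548 = 17624479747227333960.

17624479747227333960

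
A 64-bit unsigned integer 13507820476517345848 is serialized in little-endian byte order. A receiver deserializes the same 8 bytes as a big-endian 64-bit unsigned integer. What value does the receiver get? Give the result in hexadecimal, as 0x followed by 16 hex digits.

0x386A90E8276B75BB

13507820476517345848 in 64-bit hexadecimal is 0xBB756B27E8906A38.
Stored little-endian, the bytes at ascending addresses are 38 6A 90 E8 27 6B 75 BB.
Read back as big-endian, the last byte is least significant, giving 0x386A90E8276B75BB.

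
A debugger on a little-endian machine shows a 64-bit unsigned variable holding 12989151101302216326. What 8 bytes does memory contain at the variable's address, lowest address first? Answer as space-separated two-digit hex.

86 16 FE 6E 1B BC 42 B4

12989151101302216326 in hexadecimal, padded to 64 bits, is 0xB442BC1B6EFE1686.
Split into bytes (most-significant first): B4 42 BC 1B 6E FE 16 86.
Little-endian stores the least-significant byte at the lowest address.
So at ascending addresses the bytes are 86 16 FE 6E 1B BC 42 B4.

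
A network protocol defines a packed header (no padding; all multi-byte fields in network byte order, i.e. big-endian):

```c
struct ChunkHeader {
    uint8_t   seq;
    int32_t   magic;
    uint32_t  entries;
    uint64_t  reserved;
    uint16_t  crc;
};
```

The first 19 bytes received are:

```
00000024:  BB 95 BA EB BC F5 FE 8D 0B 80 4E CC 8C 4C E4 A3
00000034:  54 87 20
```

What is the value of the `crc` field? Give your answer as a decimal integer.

34592

`crc` follows `seq` (1 B), `magic` (4 B), `entries` (4 B), `reserved` (8 B), so it starts at offset 1 + 4 + 4 + 8 = 17 and occupies 2 bytes.
Bytes at offsets 17..18: 87 20.
In big-endian order the high byte comes first in memory.
The bytes are already most-significant first: 0x8720.
0x8720 = 34592.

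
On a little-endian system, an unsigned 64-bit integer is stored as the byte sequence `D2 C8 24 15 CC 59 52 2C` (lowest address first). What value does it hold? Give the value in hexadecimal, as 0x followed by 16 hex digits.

Little-endian: lowest address holds the least-significant byte.
Reassemble most-significant byte first: 2C 52 59 CC 15 24 C8 D2 → 0x2C5259CC1524C8D2.

0x2C5259CC1524C8D2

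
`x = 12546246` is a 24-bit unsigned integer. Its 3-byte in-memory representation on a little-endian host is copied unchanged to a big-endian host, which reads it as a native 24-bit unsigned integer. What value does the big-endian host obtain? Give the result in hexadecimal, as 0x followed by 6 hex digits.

12546246 in 24-bit hexadecimal is 0xBF70C6.
Stored little-endian, the bytes at ascending addresses are C6 70 BF.
Read back as big-endian, the last byte is least significant, giving 0xC670BF.

0xC670BF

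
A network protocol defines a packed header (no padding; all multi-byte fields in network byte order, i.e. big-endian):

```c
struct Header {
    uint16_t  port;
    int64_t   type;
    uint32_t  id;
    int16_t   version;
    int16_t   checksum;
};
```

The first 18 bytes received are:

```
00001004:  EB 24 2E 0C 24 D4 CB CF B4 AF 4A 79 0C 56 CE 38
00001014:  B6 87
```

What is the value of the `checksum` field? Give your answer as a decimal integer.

`checksum` follows `port` (2 B), `type` (8 B), `id` (4 B), `version` (2 B), so it starts at offset 2 + 8 + 4 + 2 = 16 and occupies 2 bytes.
Bytes at offsets 16..17: B6 87.
In big-endian order the high byte comes first in memory.
The bytes are already most-significant first: 0xB687.
Top bit is set, so as a signed 16-bit value this is 0xB687 − 2^16 = -18809.

-18809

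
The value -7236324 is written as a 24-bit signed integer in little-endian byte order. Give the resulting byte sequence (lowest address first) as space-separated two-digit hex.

1C 95 91

Two's complement of -7236324 in 24 bits: 7236324 = 0x6E6AE4; invert → 0x91951B; add 1 → 0x91951C.
Split into bytes (most-significant first): 91 95 1C.
Little-endian: lowest address holds the least-significant byte.
So at ascending addresses the bytes are 1C 95 91.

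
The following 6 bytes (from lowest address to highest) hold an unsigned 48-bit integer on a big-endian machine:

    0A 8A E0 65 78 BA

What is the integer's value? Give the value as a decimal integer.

11591586511034

Big-endian stores the most-significant byte at the lowest address.
The bytes are already most-significant first: 0x0A8AE06578BA.
0x0A8AE06578BA = 11591586511034.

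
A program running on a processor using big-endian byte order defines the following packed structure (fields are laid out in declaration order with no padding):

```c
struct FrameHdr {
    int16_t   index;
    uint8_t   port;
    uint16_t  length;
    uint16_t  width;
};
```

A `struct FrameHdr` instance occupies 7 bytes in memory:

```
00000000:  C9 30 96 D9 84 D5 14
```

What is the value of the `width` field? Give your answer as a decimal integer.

54548

`width` follows `index` (2 B), `port` (1 B), `length` (2 B), so it starts at offset 2 + 1 + 2 = 5 and occupies 2 bytes.
Bytes at offsets 5..6: D5 14.
In big-endian order the high byte comes first in memory.
The bytes are already most-significant first: 0xD514.
0xD514 = 54548.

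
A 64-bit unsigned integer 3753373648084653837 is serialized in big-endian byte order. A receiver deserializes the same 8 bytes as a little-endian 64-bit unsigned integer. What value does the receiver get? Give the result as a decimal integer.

3753373648084653837 in 64-bit hexadecimal is 0x3416A9725B65D70D.
Stored big-endian, the bytes at ascending addresses are 34 16 A9 72 5B 65 D7 0D.
Read back as little-endian, the first byte is least significant, giving 0x0DD7655B72A91634.
0x0DD7655B72A91634 = 997377285925967412.

997377285925967412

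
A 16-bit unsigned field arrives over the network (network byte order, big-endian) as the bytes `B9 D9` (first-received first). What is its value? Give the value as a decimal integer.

47577

In big-endian order the high byte comes first in memory.
The bytes are already most-significant first: 0xB9D9.
0xB9D9 = 47577.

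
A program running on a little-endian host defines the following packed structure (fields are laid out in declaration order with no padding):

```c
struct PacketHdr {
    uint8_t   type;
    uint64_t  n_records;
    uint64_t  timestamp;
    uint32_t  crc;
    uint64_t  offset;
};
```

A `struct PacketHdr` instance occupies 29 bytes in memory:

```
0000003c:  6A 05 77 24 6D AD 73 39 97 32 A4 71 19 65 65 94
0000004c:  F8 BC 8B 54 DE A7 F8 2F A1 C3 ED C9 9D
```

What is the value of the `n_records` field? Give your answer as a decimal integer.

`n_records` follows `type` (1 byte), so it starts at byte offset 1 and occupies 8 bytes.
Bytes at offsets 1..8: 05 77 24 6D AD 73 39 97.
In little-endian order the low byte comes first in memory.
Reassemble most-significant byte first: 97 39 73 AD 6D 24 77 05 → 0x973973AD6D247705.
0x973973AD6D247705 = 10896867962097268485.

10896867962097268485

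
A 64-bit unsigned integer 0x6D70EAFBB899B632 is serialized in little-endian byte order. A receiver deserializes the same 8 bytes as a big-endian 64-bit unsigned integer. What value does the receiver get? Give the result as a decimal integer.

Stored little-endian, the bytes at ascending addresses are 32 B6 99 B8 FB EA 70 6D.
Read back as big-endian, the last byte is least significant, giving 0x32B699B8FBEA706D.
0x32B699B8FBEA706D = 3654277167437213805.

3654277167437213805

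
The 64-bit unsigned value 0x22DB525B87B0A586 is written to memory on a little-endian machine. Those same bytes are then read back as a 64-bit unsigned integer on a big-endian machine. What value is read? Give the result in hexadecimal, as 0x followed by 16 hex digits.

0x86A5B0875B52DB22

Stored little-endian, the bytes at ascending addresses are 86 A5 B0 87 5B 52 DB 22.
Read back as big-endian, the last byte is least significant, giving 0x86A5B0875B52DB22.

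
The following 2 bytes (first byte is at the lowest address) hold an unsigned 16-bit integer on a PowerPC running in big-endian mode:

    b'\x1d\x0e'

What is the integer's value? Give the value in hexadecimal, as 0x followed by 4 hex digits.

Big-endian stores the most-significant byte at the lowest address.
The bytes are already most-significant first: 0x1D0E.

0x1D0E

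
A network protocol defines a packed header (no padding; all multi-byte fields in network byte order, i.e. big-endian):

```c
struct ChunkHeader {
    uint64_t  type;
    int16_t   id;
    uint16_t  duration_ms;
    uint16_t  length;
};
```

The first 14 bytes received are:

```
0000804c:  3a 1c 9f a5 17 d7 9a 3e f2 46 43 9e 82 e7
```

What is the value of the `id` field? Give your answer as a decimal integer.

-3514

`id` follows `type` (8 bytes), so it starts at byte offset 8 and occupies 2 bytes.
Bytes at offsets 8..9: F2 46.
Big-endian stores the most-significant byte at the lowest address.
The bytes are already most-significant first: 0xF246.
Top bit is set, so as a signed 16-bit value this is 0xF246 − 2^16 = -3514.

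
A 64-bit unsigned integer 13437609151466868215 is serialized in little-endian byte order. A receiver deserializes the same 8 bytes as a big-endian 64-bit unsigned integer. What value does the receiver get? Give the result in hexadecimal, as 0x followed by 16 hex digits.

0xF78DB8E753FA7BBA

13437609151466868215 in 64-bit hexadecimal is 0xBA7BFA53E7B88DF7.
Stored little-endian, the bytes at ascending addresses are F7 8D B8 E7 53 FA 7B BA.
Read back as big-endian, the last byte is least significant, giving 0xF78DB8E753FA7BBA.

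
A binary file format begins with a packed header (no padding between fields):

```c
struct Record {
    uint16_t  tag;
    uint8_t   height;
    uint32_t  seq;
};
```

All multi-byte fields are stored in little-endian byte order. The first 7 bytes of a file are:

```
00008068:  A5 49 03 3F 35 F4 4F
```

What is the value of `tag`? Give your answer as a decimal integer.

18853

`tag` is the first field, at byte offset 0, occupying 2 bytes.
Bytes at offsets 0..1: A5 49.
Little-endian stores the least-significant byte at the lowest address.
Reassemble most-significant byte first: 49 A5 → 0x49A5.
0x49A5 = 18853.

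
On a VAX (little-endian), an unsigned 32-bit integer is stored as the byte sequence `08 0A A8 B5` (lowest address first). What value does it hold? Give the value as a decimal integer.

3047688712

Little-endian stores the least-significant byte at the lowest address.
Reassemble most-significant byte first: B5 A8 0A 08 → 0xB5A80A08.
0xB5A80A08 = 3047688712.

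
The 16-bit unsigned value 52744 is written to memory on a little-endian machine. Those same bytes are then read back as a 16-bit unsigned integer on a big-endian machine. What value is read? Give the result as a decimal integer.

52744 in 16-bit hexadecimal is 0xCE08.
Stored little-endian, the bytes at ascending addresses are 08 CE.
Read back as big-endian, the last byte is least significant, giving 0x08CE.
0x08CE = 2254.

2254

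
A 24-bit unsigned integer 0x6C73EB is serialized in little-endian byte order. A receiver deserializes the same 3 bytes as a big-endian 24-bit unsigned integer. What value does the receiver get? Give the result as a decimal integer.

15430508

Stored little-endian, the bytes at ascending addresses are EB 73 6C.
Read back as big-endian, the last byte is least significant, giving 0xEB736C.
0xEB736C = 15430508.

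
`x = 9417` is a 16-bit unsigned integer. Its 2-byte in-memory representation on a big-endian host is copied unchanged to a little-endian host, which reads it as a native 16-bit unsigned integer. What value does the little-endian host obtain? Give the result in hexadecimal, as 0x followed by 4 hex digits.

9417 in 16-bit hexadecimal is 0x24C9.
Stored big-endian, the bytes at ascending addresses are 24 C9.
Read back as little-endian, the first byte is least significant, giving 0xC924.

0xC924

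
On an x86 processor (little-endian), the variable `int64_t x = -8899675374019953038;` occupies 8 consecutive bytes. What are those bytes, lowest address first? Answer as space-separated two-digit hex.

Two's complement of -8899675374019953038 in 64 bits: 8899675374019953038 = 0x7B81FF99A4C0418E; invert → 0x847E00665B3FBE71; add 1 → 0x847E00665B3FBE72.
Split into bytes (most-significant first): 84 7E 00 66 5B 3F BE 72.
Little-endian stores the least-significant byte at the lowest address.
So at ascending addresses the bytes are 72 BE 3F 5B 66 00 7E 84.

72 BE 3F 5B 66 00 7E 84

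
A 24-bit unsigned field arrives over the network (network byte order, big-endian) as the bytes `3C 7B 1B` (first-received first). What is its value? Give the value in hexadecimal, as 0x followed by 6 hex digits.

Big-endian: lowest address holds the most-significant byte.
The bytes are already most-significant first: 0x3C7B1B.

0x3C7B1B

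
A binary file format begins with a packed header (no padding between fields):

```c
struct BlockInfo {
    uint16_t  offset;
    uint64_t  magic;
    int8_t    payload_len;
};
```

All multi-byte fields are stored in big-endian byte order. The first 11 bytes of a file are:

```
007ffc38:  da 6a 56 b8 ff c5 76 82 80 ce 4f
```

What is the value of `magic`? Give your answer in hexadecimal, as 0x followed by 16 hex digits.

0x56B8FFC5768280CE

`magic` follows `offset` (2 bytes), so it starts at byte offset 2 and occupies 8 bytes.
Bytes at offsets 2..9: 56 B8 FF C5 76 82 80 CE.
In big-endian order the high byte comes first in memory.
The bytes are already most-significant first: 0x56B8FFC5768280CE.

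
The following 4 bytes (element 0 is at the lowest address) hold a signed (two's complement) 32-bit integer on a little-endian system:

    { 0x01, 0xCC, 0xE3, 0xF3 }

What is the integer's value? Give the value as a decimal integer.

Little-endian stores the least-significant byte at the lowest address.
Reassemble most-significant byte first: F3 E3 CC 01 → 0xF3E3CC01.
Top bit is set, so as a signed 32-bit value this is 0xF3E3CC01 − 2^32 = -203174911.

-203174911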